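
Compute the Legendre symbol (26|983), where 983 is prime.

Pull out 2: since 983 ≡ 7 (mod 8), (2/983) = +1.
Reciprocity: 13 ≡ 1 and 983 ≡ 3 (mod 4), so (13/983) = +(983/13).
Reduce top mod 13: now compute (8/13).
Pull out 2^3: since 13 ≡ 5 (mod 8), (2/13) = -1, so (2/13)^3 = -1.
Reached (1/13) = 1. Collecting the sign flips along the way, the symbol is -1.

-1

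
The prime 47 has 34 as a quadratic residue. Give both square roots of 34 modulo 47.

Since 47 ≡ 3 (mod 4), a square root of 34 is 34^((47+1)/4) = 34^12 mod 47.
Repeated squaring: 34^2≡28, 34^4≡32, 34^8≡37 (mod 47).
34^12 = 34^(8+4) ≡ 9 (mod 47).
Check: 9² = 81 ≡ 34 (mod 47). The two roots are 9 and 38.

9, 38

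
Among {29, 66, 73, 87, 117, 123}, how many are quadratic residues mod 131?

(29/131) = -1 → non-residue.
(66/131) = -1 → non-residue.
(73/131) = -1 → non-residue.
(87/131) = -1 → non-residue.
(117/131) = +1 → QR.
(123/131) = +1 → QR.
Total quadratic residues among the 6: 2.

2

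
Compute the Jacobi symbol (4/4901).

Pull out 2^2: since 4901 ≡ 5 (mod 8), (2/4901) = -1, so (2/4901)^2 = +1.
Reached (1/4901) = 1. Collecting the sign flips along the way, the symbol is +1.

1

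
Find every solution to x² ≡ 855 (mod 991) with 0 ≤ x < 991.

265, 726

Since 991 ≡ 3 (mod 4), a square root of 855 is 855^((991+1)/4) = 855^248 mod 991.
Repeated squaring: 855^2≡658, 855^4≡888, 855^8≡699, 855^16≡38, 855^32≡453, 855^64≡72, 855^128≡229 (mod 991).
855^248 = 855^(128+64+32+16+8) ≡ 265 (mod 991).
Check: 265² = 70225 ≡ 855 (mod 991). The two roots are 265 and 726.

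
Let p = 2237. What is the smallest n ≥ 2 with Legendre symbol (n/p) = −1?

2

(2/2237) = −1, so 2 is the smallest positive non-residue mod 2237.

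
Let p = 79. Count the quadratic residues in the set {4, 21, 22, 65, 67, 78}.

5

(4/79) = +1 → QR.
(21/79) = +1 → QR.
(22/79) = +1 → QR.
(65/79) = +1 → QR.
(67/79) = +1 → QR.
(78/79) = -1 → non-residue.
Total quadratic residues among the 6: 5.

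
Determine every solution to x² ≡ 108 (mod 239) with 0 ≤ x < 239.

81, 158

Since 239 ≡ 3 (mod 4), a square root of 108 is 108^((239+1)/4) = 108^60 mod 239.
Repeated squaring: 108^2≡192, 108^4≡58, 108^8≡18, 108^16≡85, 108^32≡55 (mod 239).
108^60 = 108^(32+16+8+4) ≡ 81 (mod 239).
Check: 81² = 6561 ≡ 108 (mod 239). The two roots are 81 and 158.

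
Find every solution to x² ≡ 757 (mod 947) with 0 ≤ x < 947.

334, 613

Since 947 ≡ 3 (mod 4), a square root of 757 is 757^((947+1)/4) = 757^237 mod 947.
Repeated squaring: 757^2≡114, 757^4≡685, 757^8≡460, 757^16≡419, 757^32≡366, 757^64≡429, 757^128≡323 (mod 947).
757^237 = 757^(128+64+32+8+4+1) ≡ 334 (mod 947).
Check: 334² = 111556 ≡ 757 (mod 947). The two roots are 334 and 613.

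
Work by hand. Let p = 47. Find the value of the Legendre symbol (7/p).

Euler's criterion: (7/47) ≡ 7^23 (mod 47).
7^2 ≡ 2 (mod 47)
7^4 ≡ 4 (mod 47)
7^8 ≡ 16 (mod 47)
7^16 ≡ 21 (mod 47)
7^23 = 7^(16+4+2+1) ≡ 1 (mod 47).
Result is 1, so (7/47) = 1.

1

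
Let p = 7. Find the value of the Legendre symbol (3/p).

-1

Euler's criterion: (3/7) ≡ 3^3 (mod 7).
3^2 ≡ 2 (mod 7)
3^3 = 3^(2+1) ≡ 6 (mod 7).
Result is 6 ≡ −1, so (3/7) = −1.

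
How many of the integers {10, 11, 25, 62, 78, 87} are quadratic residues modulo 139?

(10/139) = -1 → non-residue.
(11/139) = +1 → QR.
(25/139) = +1 → QR.
(62/139) = -1 → non-residue.
(78/139) = +1 → QR.
(87/139) = -1 → non-residue.
Total quadratic residues among the 6: 3.

3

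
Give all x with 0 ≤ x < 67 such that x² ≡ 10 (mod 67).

12, 55

Since 67 ≡ 3 (mod 4), a square root of 10 is 10^((67+1)/4) = 10^17 mod 67.
Repeated squaring: 10^2≡33, 10^4≡17, 10^8≡21, 10^16≡39 (mod 67).
10^17 = 10^(16+1) ≡ 55 (mod 67).
Check: 55² = 3025 ≡ 10 (mod 67). The two roots are 12 and 55.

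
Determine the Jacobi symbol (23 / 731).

-1

Reciprocity: 23 ≡ 3 and 731 ≡ 3 (mod 4), so (23/731) = −(731/23).
Reduce top mod 23: now compute (18/23).
Pull out 2: since 23 ≡ 7 (mod 8), (2/23) = +1.
Reciprocity: 9 ≡ 1 and 23 ≡ 3 (mod 4), so (9/23) = +(23/9).
Reduce top mod 9: now compute (5/9).
Reciprocity: 5 ≡ 1 and 9 ≡ 1 (mod 4), so (5/9) = +(9/5).
Reduce top mod 5: now compute (4/5).
Pull out 2^2: since 5 ≡ 5 (mod 8), (2/5) = -1, so (2/5)^2 = +1.
Reached (1/5) = 1. Collecting the sign flips along the way, the symbol is -1.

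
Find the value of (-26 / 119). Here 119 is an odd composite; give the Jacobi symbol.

1

First reduce: -26 ≡ 93 (mod 119).
Reciprocity: 93 ≡ 1 and 119 ≡ 3 (mod 4), so (93/119) = +(119/93).
Reduce top mod 93: now compute (26/93).
Pull out 2: since 93 ≡ 5 (mod 8), (2/93) = -1.
Reciprocity: 13 ≡ 1 and 93 ≡ 1 (mod 4), so (13/93) = +(93/13).
Reduce top mod 13: now compute (2/13).
Pull out 2: since 13 ≡ 5 (mod 8), (2/13) = -1.
Reached (1/13) = 1. Collecting the sign flips along the way, the symbol is +1.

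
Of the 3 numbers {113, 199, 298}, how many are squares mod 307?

(113/307) = +1 → QR.
(199/307) = +1 → QR.
(298/307) = -1 → non-residue.
Total quadratic residues among the 3: 2.

2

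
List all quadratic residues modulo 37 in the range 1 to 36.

1, 3, 4, 7, 9, 10, 11, 12, 16, 21, 25, 26, 27, 28, 30, 33, 34, 36

Square k = 1,…,18 (k and 37−k give the same square):
1²=1, 2²=4, 3²=9, 4²=16, 5²=25, 6²=36, 7²≡12, 8²≡27, 9²≡7, 10²≡26, 11²≡10, 12²≡33, 13²≡21, 14²≡11, 15²≡3, 16²≡34, 17²≡30, 18²≡28 (mod 37).
So the quadratic residues mod 37 are {1, 3, 4, 7, 9, 10, 11, 12, 16, 21, 25, 26, 27, 28, 30, 33, 34, 36}.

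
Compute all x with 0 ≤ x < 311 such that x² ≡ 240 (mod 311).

Since 311 ≡ 3 (mod 4), a square root of 240 is 240^((311+1)/4) = 240^78 mod 311.
Repeated squaring: 240^2≡65, 240^4≡182, 240^8≡158, 240^16≡84, 240^32≡214, 240^64≡79 (mod 311).
240^78 = 240^(64+8+4+2) ≡ 193 (mod 311).
Check: 193² = 37249 ≡ 240 (mod 311). The two roots are 118 and 193.

118, 193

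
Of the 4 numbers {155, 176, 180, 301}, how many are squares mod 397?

(155/397) = -1 → non-residue.
(176/397) = +1 → QR.
(180/397) = -1 → non-residue.
(301/397) = -1 → non-residue.
Total quadratic residues among the 4: 1.

1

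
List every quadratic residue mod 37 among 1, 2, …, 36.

Square k = 1,…,18 (k and 37−k give the same square):
1²=1, 2²=4, 3²=9, 4²=16, 5²=25, 6²=36, 7²≡12, 8²≡27, 9²≡7, 10²≡26, 11²≡10, 12²≡33, 13²≡21, 14²≡11, 15²≡3, 16²≡34, 17²≡30, 18²≡28 (mod 37).
So the quadratic residues mod 37 are {1, 3, 4, 7, 9, 10, 11, 12, 16, 21, 25, 26, 27, 28, 30, 33, 34, 36}.

1,3,4,7,9,10,11,12,16,21,25,26,27,28,30,33,34,36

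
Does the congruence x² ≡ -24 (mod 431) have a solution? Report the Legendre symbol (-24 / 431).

-1

Euler's criterion: (-24/431) ≡ 407^215 (mod 431).
407^2 ≡ 145 (mod 431)
407^4 ≡ 337 (mod 431)
407^8 ≡ 216 (mod 431)
407^16 ≡ 108 (mod 431)
407^32 ≡ 27 (mod 431)
407^64 ≡ 298 (mod 431)
407^128 ≡ 18 (mod 431)
407^215 = 407^(128+64+16+4+2+1) ≡ 430 (mod 431).
Result is 430 ≡ −1, so (-24/431) = −1.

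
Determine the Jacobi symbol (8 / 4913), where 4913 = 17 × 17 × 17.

1

Pull out 2^3: since 4913 ≡ 1 (mod 8), (2/4913) = +1, so (2/4913)^3 = +1.
Reached (1/4913) = 1. Collecting the sign flips along the way, the symbol is +1.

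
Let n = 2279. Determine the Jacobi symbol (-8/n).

First reduce: -8 ≡ 2271 (mod 2279).
Reciprocity: 2271 ≡ 3 and 2279 ≡ 3 (mod 4), so (2271/2279) = −(2279/2271).
Reduce top mod 2271: now compute (8/2271).
Pull out 2^3: since 2271 ≡ 7 (mod 8), (2/2271) = +1, so (2/2271)^3 = +1.
Reached (1/2271) = 1. Collecting the sign flips along the way, the symbol is -1.

-1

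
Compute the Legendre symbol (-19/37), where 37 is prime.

-1

First reduce: -19 ≡ 18 (mod 37).
Pull out 2: since 37 ≡ 5 (mod 8), (2/37) = -1.
Reciprocity: 9 ≡ 1 and 37 ≡ 1 (mod 4), so (9/37) = +(37/9).
Reduce top mod 9: now compute (1/9).
Reached (1/9) = 1. Collecting the sign flips along the way, the symbol is -1.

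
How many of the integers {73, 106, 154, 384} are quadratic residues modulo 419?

3

(73/419) = +1 → QR.
(106/419) = +1 → QR.
(154/419) = +1 → QR.
(384/419) = -1 → non-residue.
Total quadratic residues among the 4: 3.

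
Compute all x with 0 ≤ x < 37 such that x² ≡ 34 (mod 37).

16, 21

37 ≡ 1 (mod 4), so we find a root by search.
Trying successive values, 16² = 256 ≡ 34 (mod 37). The other root is 37 − 16 = 21.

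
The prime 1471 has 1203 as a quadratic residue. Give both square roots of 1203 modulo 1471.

Since 1471 ≡ 3 (mod 4), a square root of 1203 is 1203^((1471+1)/4) = 1203^368 mod 1471.
Repeated squaring: 1203^2≡1216, 1203^4≡301, 1203^8≡870, 1203^16≡806, 1203^32≡925, 1203^64≡974, 1203^128≡1352, 1203^256≡922 (mod 1471).
1203^368 = 1203^(256+64+32+16) ≡ 645 (mod 1471).
Check: 645² = 416025 ≡ 1203 (mod 1471). The two roots are 645 and 826.

645, 826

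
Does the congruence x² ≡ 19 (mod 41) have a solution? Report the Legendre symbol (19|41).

-1

Reciprocity: 19 ≡ 3 and 41 ≡ 1 (mod 4), so (19/41) = +(41/19).
Reduce top mod 19: now compute (3/19).
Reciprocity: 3 ≡ 3 and 19 ≡ 3 (mod 4), so (3/19) = −(19/3).
Reduce top mod 3: now compute (1/3).
Reached (1/3) = 1. Collecting the sign flips along the way, the symbol is -1.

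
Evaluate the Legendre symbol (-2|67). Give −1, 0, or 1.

Euler's criterion: (-2/67) ≡ 65^33 (mod 67).
65^2 ≡ 4 (mod 67)
65^4 ≡ 16 (mod 67)
65^8 ≡ 55 (mod 67)
65^16 ≡ 10 (mod 67)
65^32 ≡ 33 (mod 67)
65^33 = 65^(32+1) ≡ 1 (mod 67).
Result is 1, so (-2/67) = 1.

1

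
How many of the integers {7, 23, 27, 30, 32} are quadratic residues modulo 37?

(7/37) = +1 → QR.
(23/37) = -1 → non-residue.
(27/37) = +1 → QR.
(30/37) = +1 → QR.
(32/37) = -1 → non-residue.
Total quadratic residues among the 5: 3.

3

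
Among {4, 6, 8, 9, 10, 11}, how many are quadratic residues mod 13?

3

(4/13) = +1 → QR.
(6/13) = -1 → non-residue.
(8/13) = -1 → non-residue.
(9/13) = +1 → QR.
(10/13) = +1 → QR.
(11/13) = -1 → non-residue.
Total quadratic residues among the 6: 3.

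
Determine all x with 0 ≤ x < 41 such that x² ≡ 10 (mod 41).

16, 25

41 ≡ 1 (mod 4), so we find a root by search.
Trying successive values, 16² = 256 ≡ 10 (mod 41). The other root is 41 − 16 = 25.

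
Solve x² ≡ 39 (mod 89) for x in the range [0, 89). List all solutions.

22, 67

89 ≡ 1 (mod 4), so we find a root by search.
Trying successive values, 22² = 484 ≡ 39 (mod 89). The other root is 89 − 22 = 67.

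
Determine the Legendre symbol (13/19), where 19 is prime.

Reciprocity: 13 ≡ 1 and 19 ≡ 3 (mod 4), so (13/19) = +(19/13).
Reduce top mod 13: now compute (6/13).
Pull out 2: since 13 ≡ 5 (mod 8), (2/13) = -1.
Reciprocity: 3 ≡ 3 and 13 ≡ 1 (mod 4), so (3/13) = +(13/3).
Reduce top mod 3: now compute (1/3).
Reached (1/3) = 1. Collecting the sign flips along the way, the symbol is -1.

-1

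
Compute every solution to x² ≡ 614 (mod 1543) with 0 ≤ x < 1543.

Since 1543 ≡ 3 (mod 4), a square root of 614 is 614^((1543+1)/4) = 614^386 mod 1543.
Repeated squaring: 614^2≡504, 614^4≡964, 614^8≡410, 614^16≡1456, 614^32≡1397, 614^64≡1257, 614^128≡17, 614^256≡289 (mod 1543).
614^386 = 614^(256+128+2) ≡ 1180 (mod 1543).
Check: 1180² = 1392400 ≡ 614 (mod 1543). The two roots are 363 and 1180.

363, 1180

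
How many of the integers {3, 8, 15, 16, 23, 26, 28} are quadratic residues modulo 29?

3

(3/29) = -1 → non-residue.
(8/29) = -1 → non-residue.
(15/29) = -1 → non-residue.
(16/29) = +1 → QR.
(23/29) = +1 → QR.
(26/29) = -1 → non-residue.
(28/29) = +1 → QR.
Total quadratic residues among the 7: 3.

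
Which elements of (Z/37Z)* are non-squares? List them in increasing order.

Square k = 1,…,18 (k and 37−k give the same square):
1²=1, 2²=4, 3²=9, 4²=16, 5²=25, 6²=36, 7²≡12, 8²≡27, 9²≡7, 10²≡26, 11²≡10, 12²≡33, 13²≡21, 14²≡11, 15²≡3, 16²≡34, 17²≡30, 18²≡28 (mod 37).
The residues are {1, 3, 4, 7, 9, 10, 11, 12, 16, 21, 25, 26, 27, 28, 30, 33, 34, 36}; the non-residues are the remaining 18 nonzero classes.

2,5,6,8,13,14,15,17,18,19,20,22,23,24,29,31,32,35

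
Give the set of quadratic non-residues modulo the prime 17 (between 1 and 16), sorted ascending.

3, 5, 6, 7, 10, 11, 12, 14

Square k = 1,…,8 (k and 17−k give the same square):
1²=1, 2²=4, 3²=9, 4²=16, 5²≡8, 6²≡2, 7²≡15, 8²≡13 (mod 17).
The residues are {1, 2, 4, 8, 9, 13, 15, 16}; the non-residues are the remaining 8 nonzero classes.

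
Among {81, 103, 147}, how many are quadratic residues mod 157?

(81/157) = +1 → QR.
(103/157) = -1 → non-residue.
(147/157) = +1 → QR.
Total quadratic residues among the 3: 2.

2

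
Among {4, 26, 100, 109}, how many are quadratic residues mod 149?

3

(4/149) = +1 → QR.
(26/149) = +1 → QR.
(100/149) = +1 → QR.
(109/149) = -1 → non-residue.
Total quadratic residues among the 4: 3.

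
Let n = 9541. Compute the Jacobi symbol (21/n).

Reciprocity: 21 ≡ 1 and 9541 ≡ 1 (mod 4), so (21/9541) = +(9541/21).
Reduce top mod 21: now compute (7/21).
Reciprocity: 7 ≡ 3 and 21 ≡ 1 (mod 4), so (7/21) = +(21/7).
Reduce top mod 7: now compute (0/7).
Top reduces to 0: gcd > 1, so the symbol is 0.

0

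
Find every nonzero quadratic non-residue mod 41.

Square k = 1,…,20 (k and 41−k give the same square):
1²=1, 2²=4, 3²=9, 4²=16, 5²=25, 6²=36, 7²≡8, 8²≡23, 9²≡40, 10²≡18, 11²≡39, 12²≡21, 13²≡5, 14²≡32, 15²≡20, 16²≡10, 17²≡2, 18²≡37, 19²≡33, 20²≡31 (mod 41).
The residues are {1, 2, 4, 5, 8, 9, 10, 16, 18, 20, 21, 23, 25, 31, 32, 33, 36, 37, 39, 40}; the non-residues are the remaining 20 nonzero classes.

3,6,7,11,12,13,14,15,17,19,22,24,26,27,28,29,30,34,35,38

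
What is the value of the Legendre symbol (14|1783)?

Pull out 2: since 1783 ≡ 7 (mod 8), (2/1783) = +1.
Reciprocity: 7 ≡ 3 and 1783 ≡ 3 (mod 4), so (7/1783) = −(1783/7).
Reduce top mod 7: now compute (5/7).
Reciprocity: 5 ≡ 1 and 7 ≡ 3 (mod 4), so (5/7) = +(7/5).
Reduce top mod 5: now compute (2/5).
Pull out 2: since 5 ≡ 5 (mod 8), (2/5) = -1.
Reached (1/5) = 1. Collecting the sign flips along the way, the symbol is +1.

1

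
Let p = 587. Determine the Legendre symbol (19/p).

-1

Reciprocity: 19 ≡ 3 and 587 ≡ 3 (mod 4), so (19/587) = −(587/19).
Reduce top mod 19: now compute (17/19).
Reciprocity: 17 ≡ 1 and 19 ≡ 3 (mod 4), so (17/19) = +(19/17).
Reduce top mod 17: now compute (2/17).
Pull out 2: since 17 ≡ 1 (mod 8), (2/17) = +1.
Reached (1/17) = 1. Collecting the sign flips along the way, the symbol is -1.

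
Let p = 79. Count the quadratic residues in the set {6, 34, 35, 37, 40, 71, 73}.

(6/79) = -1 → non-residue.
(34/79) = -1 → non-residue.
(35/79) = -1 → non-residue.
(37/79) = -1 → non-residue.
(40/79) = +1 → QR.
(71/79) = -1 → non-residue.
(73/79) = +1 → QR.
Total quadratic residues among the 7: 2.

2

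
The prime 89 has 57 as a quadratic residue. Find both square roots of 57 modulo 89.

89 ≡ 1 (mod 4), so we find a root by search.
Trying successive values, 18² = 324 ≡ 57 (mod 89). The other root is 89 − 18 = 71.

18, 71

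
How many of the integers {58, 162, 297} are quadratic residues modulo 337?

(58/337) = -1 → non-residue.
(162/337) = +1 → QR.
(297/337) = -1 → non-residue.
Total quadratic residues among the 3: 1.

1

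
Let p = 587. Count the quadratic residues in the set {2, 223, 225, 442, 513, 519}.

3

(2/587) = -1 → non-residue.
(223/587) = +1 → QR.
(225/587) = +1 → QR.
(442/587) = +1 → QR.
(513/587) = -1 → non-residue.
(519/587) = -1 → non-residue.
Total quadratic residues among the 6: 3.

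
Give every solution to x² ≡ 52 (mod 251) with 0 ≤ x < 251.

110, 141

Since 251 ≡ 3 (mod 4), a square root of 52 is 52^((251+1)/4) = 52^63 mod 251.
Repeated squaring: 52^2≡194, 52^4≡237, 52^8≡196, 52^16≡13, 52^32≡169 (mod 251).
52^63 = 52^(32+16+8+4+2+1) ≡ 110 (mod 251).
Check: 110² = 12100 ≡ 52 (mod 251). The two roots are 110 and 141.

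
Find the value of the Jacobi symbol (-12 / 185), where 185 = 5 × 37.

First reduce: -12 ≡ 173 (mod 185).
Reciprocity: 173 ≡ 1 and 185 ≡ 1 (mod 4), so (173/185) = +(185/173).
Reduce top mod 173: now compute (12/173).
Pull out 2^2: since 173 ≡ 5 (mod 8), (2/173) = -1, so (2/173)^2 = +1.
Reciprocity: 3 ≡ 3 and 173 ≡ 1 (mod 4), so (3/173) = +(173/3).
Reduce top mod 3: now compute (2/3).
Pull out 2: since 3 ≡ 3 (mod 8), (2/3) = -1.
Reached (1/3) = 1. Collecting the sign flips along the way, the symbol is -1.

-1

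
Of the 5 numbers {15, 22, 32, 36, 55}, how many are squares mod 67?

4

(15/67) = +1 → QR.
(22/67) = +1 → QR.
(32/67) = -1 → non-residue.
(36/67) = +1 → QR.
(55/67) = +1 → QR.
Total quadratic residues among the 5: 4.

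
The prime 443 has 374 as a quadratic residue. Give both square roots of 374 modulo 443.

Since 443 ≡ 3 (mod 4), a square root of 374 is 374^((443+1)/4) = 374^111 mod 443.
Repeated squaring: 374^2≡331, 374^4≡140, 374^8≡108, 374^16≡146, 374^32≡52, 374^64≡46 (mod 443).
374^111 = 374^(64+32+8+4+2+1) ≡ 107 (mod 443).
Check: 107² = 11449 ≡ 374 (mod 443). The two roots are 107 and 336.

107, 336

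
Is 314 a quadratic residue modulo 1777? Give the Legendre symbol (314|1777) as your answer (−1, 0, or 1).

Pull out 2: since 1777 ≡ 1 (mod 8), (2/1777) = +1.
Reciprocity: 157 ≡ 1 and 1777 ≡ 1 (mod 4), so (157/1777) = +(1777/157).
Reduce top mod 157: now compute (50/157).
Pull out 2: since 157 ≡ 5 (mod 8), (2/157) = -1.
Reciprocity: 25 ≡ 1 and 157 ≡ 1 (mod 4), so (25/157) = +(157/25).
Reduce top mod 25: now compute (7/25).
Reciprocity: 7 ≡ 3 and 25 ≡ 1 (mod 4), so (7/25) = +(25/7).
Reduce top mod 7: now compute (4/7).
Pull out 2^2: since 7 ≡ 7 (mod 8), (2/7) = +1, so (2/7)^2 = +1.
Reached (1/7) = 1. Collecting the sign flips along the way, the symbol is -1.

-1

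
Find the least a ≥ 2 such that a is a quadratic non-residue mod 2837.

(2/2837) = −1, so 2 is the smallest positive non-residue mod 2837.

2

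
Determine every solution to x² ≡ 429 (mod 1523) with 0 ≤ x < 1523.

303, 1220

Since 1523 ≡ 3 (mod 4), a square root of 429 is 429^((1523+1)/4) = 429^381 mod 1523.
Repeated squaring: 429^2≡1281, 429^4≡690, 429^8≡924, 429^16≡896, 429^32≡195, 429^64≡1473, 429^128≡977, 429^256≡1131 (mod 1523).
429^381 = 429^(256+64+32+16+8+4+1) ≡ 1220 (mod 1523).
Check: 1220² = 1488400 ≡ 429 (mod 1523). The two roots are 303 and 1220.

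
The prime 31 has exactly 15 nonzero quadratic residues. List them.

1 2 4 5 7 8 9 10 14 16 18 19 20 25 28

Square k = 1,…,15 (k and 31−k give the same square):
1²=1, 2²=4, 3²=9, 4²=16, 5²=25, 6²≡5, 7²≡18, 8²≡2, 9²≡19, 10²≡7, 11²≡28, 12²≡20, 13²≡14, 14²≡10, 15²≡8 (mod 31).
So the quadratic residues mod 31 are {1, 2, 4, 5, 7, 8, 9, 10, 14, 16, 18, 19, 20, 25, 28}.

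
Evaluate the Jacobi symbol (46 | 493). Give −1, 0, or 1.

1

Pull out 2: since 493 ≡ 5 (mod 8), (2/493) = -1.
Reciprocity: 23 ≡ 3 and 493 ≡ 1 (mod 4), so (23/493) = +(493/23).
Reduce top mod 23: now compute (10/23).
Pull out 2: since 23 ≡ 7 (mod 8), (2/23) = +1.
Reciprocity: 5 ≡ 1 and 23 ≡ 3 (mod 4), so (5/23) = +(23/5).
Reduce top mod 5: now compute (3/5).
Reciprocity: 3 ≡ 3 and 5 ≡ 1 (mod 4), so (3/5) = +(5/3).
Reduce top mod 3: now compute (2/3).
Pull out 2: since 3 ≡ 3 (mod 8), (2/3) = -1.
Reached (1/3) = 1. Collecting the sign flips along the way, the symbol is +1.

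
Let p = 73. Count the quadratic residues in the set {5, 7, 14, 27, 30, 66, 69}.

(5/73) = -1 → non-residue.
(7/73) = -1 → non-residue.
(14/73) = -1 → non-residue.
(27/73) = +1 → QR.
(30/73) = -1 → non-residue.
(66/73) = -1 → non-residue.
(69/73) = +1 → QR.
Total quadratic residues among the 7: 2.

2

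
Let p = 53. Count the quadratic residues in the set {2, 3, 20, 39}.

(2/53) = -1 → non-residue.
(3/53) = -1 → non-residue.
(20/53) = -1 → non-residue.
(39/53) = -1 → non-residue.
Total quadratic residues among the 4: 0.

0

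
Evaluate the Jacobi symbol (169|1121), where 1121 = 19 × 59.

1

Reciprocity: 169 ≡ 1 and 1121 ≡ 1 (mod 4), so (169/1121) = +(1121/169).
Reduce top mod 169: now compute (107/169).
Reciprocity: 107 ≡ 3 and 169 ≡ 1 (mod 4), so (107/169) = +(169/107).
Reduce top mod 107: now compute (62/107).
Pull out 2: since 107 ≡ 3 (mod 8), (2/107) = -1.
Reciprocity: 31 ≡ 3 and 107 ≡ 3 (mod 4), so (31/107) = −(107/31).
Reduce top mod 31: now compute (14/31).
Pull out 2: since 31 ≡ 7 (mod 8), (2/31) = +1.
Reciprocity: 7 ≡ 3 and 31 ≡ 3 (mod 4), so (7/31) = −(31/7).
Reduce top mod 7: now compute (3/7).
Reciprocity: 3 ≡ 3 and 7 ≡ 3 (mod 4), so (3/7) = −(7/3).
Reduce top mod 3: now compute (1/3).
Reached (1/3) = 1. Collecting the sign flips along the way, the symbol is +1.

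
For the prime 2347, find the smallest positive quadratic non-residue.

(2/2347) = −1, so 2 is the smallest positive non-residue mod 2347.

2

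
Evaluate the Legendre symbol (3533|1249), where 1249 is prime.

-1

First reduce: 3533 ≡ 1035 (mod 1249).
Reciprocity: 1035 ≡ 3 and 1249 ≡ 1 (mod 4), so (1035/1249) = +(1249/1035).
Reduce top mod 1035: now compute (214/1035).
Pull out 2: since 1035 ≡ 3 (mod 8), (2/1035) = -1.
Reciprocity: 107 ≡ 3 and 1035 ≡ 3 (mod 4), so (107/1035) = −(1035/107).
Reduce top mod 107: now compute (72/107).
Pull out 2^3: since 107 ≡ 3 (mod 8), (2/107) = -1, so (2/107)^3 = -1.
Reciprocity: 9 ≡ 1 and 107 ≡ 3 (mod 4), so (9/107) = +(107/9).
Reduce top mod 9: now compute (8/9).
Pull out 2^3: since 9 ≡ 1 (mod 8), (2/9) = +1, so (2/9)^3 = +1.
Reached (1/9) = 1. Collecting the sign flips along the way, the symbol is -1.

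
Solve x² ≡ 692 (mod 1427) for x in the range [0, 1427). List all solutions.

80, 1347

Since 1427 ≡ 3 (mod 4), a square root of 692 is 692^((1427+1)/4) = 692^357 mod 1427.
Repeated squaring: 692^2≡819, 692^4≡71, 692^8≡760, 692^16≡1092, 692^32≡919, 692^64≡1204, 692^128≡1211, 692^256≡992 (mod 1427).
692^357 = 692^(256+64+32+4+1) ≡ 1347 (mod 1427).
Check: 1347² = 1814409 ≡ 692 (mod 1427). The two roots are 80 and 1347.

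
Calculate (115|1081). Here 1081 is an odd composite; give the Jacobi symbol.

Reciprocity: 115 ≡ 3 and 1081 ≡ 1 (mod 4), so (115/1081) = +(1081/115).
Reduce top mod 115: now compute (46/115).
Pull out 2: since 115 ≡ 3 (mod 8), (2/115) = -1.
Reciprocity: 23 ≡ 3 and 115 ≡ 3 (mod 4), so (23/115) = −(115/23).
Reduce top mod 23: now compute (0/23).
Top reduces to 0: gcd > 1, so the symbol is 0.

0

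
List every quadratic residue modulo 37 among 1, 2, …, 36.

1,3,4,7,9,10,11,12,16,21,25,26,27,28,30,33,34,36

Square k = 1,…,18 (k and 37−k give the same square):
1²=1, 2²=4, 3²=9, 4²=16, 5²=25, 6²=36, 7²≡12, 8²≡27, 9²≡7, 10²≡26, 11²≡10, 12²≡33, 13²≡21, 14²≡11, 15²≡3, 16²≡34, 17²≡30, 18²≡28 (mod 37).
So the quadratic residues mod 37 are {1, 3, 4, 7, 9, 10, 11, 12, 16, 21, 25, 26, 27, 28, 30, 33, 34, 36}.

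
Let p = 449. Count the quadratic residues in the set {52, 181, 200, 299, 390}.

(52/449) = -1 → non-residue.
(181/449) = +1 → QR.
(200/449) = +1 → QR.
(299/449) = -1 → non-residue.
(390/449) = +1 → QR.
Total quadratic residues among the 5: 3.

3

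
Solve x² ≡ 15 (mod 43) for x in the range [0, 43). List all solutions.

12, 31

Since 43 ≡ 3 (mod 4), a square root of 15 is 15^((43+1)/4) = 15^11 mod 43.
Repeated squaring: 15^2≡10, 15^4≡14, 15^8≡24 (mod 43).
15^11 = 15^(8+2+1) ≡ 31 (mod 43).
Check: 31² = 961 ≡ 15 (mod 43). The two roots are 12 and 31.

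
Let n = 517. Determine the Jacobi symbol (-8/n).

-1

First reduce: -8 ≡ 509 (mod 517).
Reciprocity: 509 ≡ 1 and 517 ≡ 1 (mod 4), so (509/517) = +(517/509).
Reduce top mod 509: now compute (8/509).
Pull out 2^3: since 509 ≡ 5 (mod 8), (2/509) = -1, so (2/509)^3 = -1.
Reached (1/509) = 1. Collecting the sign flips along the way, the symbol is -1.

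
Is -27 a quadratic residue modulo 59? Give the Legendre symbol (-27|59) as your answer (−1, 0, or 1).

First reduce: -27 ≡ 32 (mod 59).
Pull out 2^5: since 59 ≡ 3 (mod 8), (2/59) = -1, so (2/59)^5 = -1.
Reached (1/59) = 1. Collecting the sign flips along the way, the symbol is -1.

-1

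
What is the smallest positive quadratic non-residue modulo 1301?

2

(2/1301) = −1, so 2 is the smallest positive non-residue mod 1301.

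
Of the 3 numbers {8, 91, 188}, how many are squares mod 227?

1

(8/227) = -1 → non-residue.
(91/227) = -1 → non-residue.
(188/227) = +1 → QR.
Total quadratic residues among the 3: 1.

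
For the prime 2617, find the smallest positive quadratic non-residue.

(2/2617) = +1, so 2 is a residue.
(3/2617) = +1, so 3 is a residue.
(4/2617) = +1, so 4 is a residue.
(5/2617) = −1, so 5 is the smallest positive non-residue mod 2617.

5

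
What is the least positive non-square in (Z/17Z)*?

3

(2/17) = +1, so 2 is a residue.
(3/17) = −1, so 3 is the smallest positive non-residue mod 17.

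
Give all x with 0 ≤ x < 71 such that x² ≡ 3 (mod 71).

Since 71 ≡ 3 (mod 4), a square root of 3 is 3^((71+1)/4) = 3^18 mod 71.
Repeated squaring: 3^2≡9, 3^4≡10, 3^8≡29, 3^16≡60 (mod 71).
3^18 = 3^(16+2) ≡ 43 (mod 71).
Check: 43² = 1849 ≡ 3 (mod 71). The two roots are 28 and 43.

28, 43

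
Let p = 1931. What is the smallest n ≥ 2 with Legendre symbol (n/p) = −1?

2

(2/1931) = −1, so 2 is the smallest positive non-residue mod 1931.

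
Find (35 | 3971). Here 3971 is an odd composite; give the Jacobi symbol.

-1

Reciprocity: 35 ≡ 3 and 3971 ≡ 3 (mod 4), so (35/3971) = −(3971/35).
Reduce top mod 35: now compute (16/35).
Pull out 2^4: since 35 ≡ 3 (mod 8), (2/35) = -1, so (2/35)^4 = +1.
Reached (1/35) = 1. Collecting the sign flips along the way, the symbol is -1.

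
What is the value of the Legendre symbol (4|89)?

1

Euler's criterion: (4/89) ≡ 4^44 (mod 89).
4^2 ≡ 16 (mod 89)
4^4 ≡ 78 (mod 89)
4^8 ≡ 32 (mod 89)
4^16 ≡ 45 (mod 89)
4^32 ≡ 67 (mod 89)
4^44 = 4^(32+8+4) ≡ 1 (mod 89).
Result is 1, so (4/89) = 1.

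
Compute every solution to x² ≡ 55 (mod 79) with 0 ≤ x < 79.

Since 79 ≡ 3 (mod 4), a square root of 55 is 55^((79+1)/4) = 55^20 mod 79.
Repeated squaring: 55^2≡23, 55^4≡55, 55^8≡23, 55^16≡55 (mod 79).
55^20 = 55^(16+4) ≡ 23 (mod 79).
Check: 23² = 529 ≡ 55 (mod 79). The two roots are 23 and 56.

23, 56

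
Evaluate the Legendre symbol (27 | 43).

Euler's criterion: (27/43) ≡ 27^21 (mod 43).
27^2 ≡ 41 (mod 43)
27^4 ≡ 4 (mod 43)
27^8 ≡ 16 (mod 43)
27^16 ≡ 41 (mod 43)
27^21 = 27^(16+4+1) ≡ 42 (mod 43).
Result is 42 ≡ −1, so (27/43) = −1.

-1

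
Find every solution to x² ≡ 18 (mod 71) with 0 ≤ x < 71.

Since 71 ≡ 3 (mod 4), a square root of 18 is 18^((71+1)/4) = 18^18 mod 71.
Repeated squaring: 18^2≡40, 18^4≡38, 18^8≡24, 18^16≡8 (mod 71).
18^18 = 18^(16+2) ≡ 36 (mod 71).
Check: 36² = 1296 ≡ 18 (mod 71). The two roots are 35 and 36.

35, 36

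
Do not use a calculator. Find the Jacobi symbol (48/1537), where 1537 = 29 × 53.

1

Pull out 2^4: since 1537 ≡ 1 (mod 8), (2/1537) = +1, so (2/1537)^4 = +1.
Reciprocity: 3 ≡ 3 and 1537 ≡ 1 (mod 4), so (3/1537) = +(1537/3).
Reduce top mod 3: now compute (1/3).
Reached (1/3) = 1. Collecting the sign flips along the way, the symbol is +1.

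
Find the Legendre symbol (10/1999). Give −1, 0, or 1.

1

Pull out 2: since 1999 ≡ 7 (mod 8), (2/1999) = +1.
Reciprocity: 5 ≡ 1 and 1999 ≡ 3 (mod 4), so (5/1999) = +(1999/5).
Reduce top mod 5: now compute (4/5).
Pull out 2^2: since 5 ≡ 5 (mod 8), (2/5) = -1, so (2/5)^2 = +1.
Reached (1/5) = 1. Collecting the sign flips along the way, the symbol is +1.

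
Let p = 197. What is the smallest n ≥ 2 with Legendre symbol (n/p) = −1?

(2/197) = −1, so 2 is the smallest positive non-residue mod 197.

2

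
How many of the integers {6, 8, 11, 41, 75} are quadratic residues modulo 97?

4

(6/97) = +1 → QR.
(8/97) = +1 → QR.
(11/97) = +1 → QR.
(41/97) = -1 → non-residue.
(75/97) = +1 → QR.
Total quadratic residues among the 5: 4.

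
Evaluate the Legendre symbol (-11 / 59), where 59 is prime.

Euler's criterion: (-11/59) ≡ 48^29 (mod 59).
48^2 ≡ 3 (mod 59)
48^4 ≡ 9 (mod 59)
48^8 ≡ 22 (mod 59)
48^16 ≡ 12 (mod 59)
48^29 = 48^(16+8+4+1) ≡ 1 (mod 59).
Result is 1, so (-11/59) = 1.

1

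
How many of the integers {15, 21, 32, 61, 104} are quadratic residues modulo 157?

0

(15/157) = -1 → non-residue.
(21/157) = -1 → non-residue.
(32/157) = -1 → non-residue.
(61/157) = -1 → non-residue.
(104/157) = -1 → non-residue.
Total quadratic residues among the 5: 0.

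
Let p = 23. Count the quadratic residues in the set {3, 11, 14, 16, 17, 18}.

(3/23) = +1 → QR.
(11/23) = -1 → non-residue.
(14/23) = -1 → non-residue.
(16/23) = +1 → QR.
(17/23) = -1 → non-residue.
(18/23) = +1 → QR.
Total quadratic residues among the 6: 3.

3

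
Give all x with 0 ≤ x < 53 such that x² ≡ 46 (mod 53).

53 ≡ 1 (mod 4), so we find a root by search.
Trying successive values, 24² = 576 ≡ 46 (mod 53). The other root is 53 − 24 = 29.

24, 29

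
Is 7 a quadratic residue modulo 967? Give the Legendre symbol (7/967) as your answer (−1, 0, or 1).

Euler's criterion: (7/967) ≡ 7^483 (mod 967).
7^2 ≡ 49 (mod 967)
7^4 ≡ 467 (mod 967)
7^8 ≡ 514 (mod 967)
7^16 ≡ 205 (mod 967)
7^32 ≡ 444 (mod 967)
7^64 ≡ 835 (mod 967)
7^128 ≡ 18 (mod 967)
7^256 ≡ 324 (mod 967)
7^483 = 7^(256+128+64+32+2+1) ≡ 966 (mod 967).
Result is 966 ≡ −1, so (7/967) = −1.

-1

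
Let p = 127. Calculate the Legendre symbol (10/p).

-1

Pull out 2: since 127 ≡ 7 (mod 8), (2/127) = +1.
Reciprocity: 5 ≡ 1 and 127 ≡ 3 (mod 4), so (5/127) = +(127/5).
Reduce top mod 5: now compute (2/5).
Pull out 2: since 5 ≡ 5 (mod 8), (2/5) = -1.
Reached (1/5) = 1. Collecting the sign flips along the way, the symbol is -1.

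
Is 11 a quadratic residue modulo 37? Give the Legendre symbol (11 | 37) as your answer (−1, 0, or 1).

1

Euler's criterion: (11/37) ≡ 11^18 (mod 37).
11^2 ≡ 10 (mod 37)
11^4 ≡ 26 (mod 37)
11^8 ≡ 10 (mod 37)
11^16 ≡ 26 (mod 37)
11^18 = 11^(16+2) ≡ 1 (mod 37).
Result is 1, so (11/37) = 1.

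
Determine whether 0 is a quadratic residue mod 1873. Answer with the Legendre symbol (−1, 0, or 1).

0

Top reduces to 0: gcd > 1, so the symbol is 0.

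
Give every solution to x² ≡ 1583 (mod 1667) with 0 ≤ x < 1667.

Since 1667 ≡ 3 (mod 4), a square root of 1583 is 1583^((1667+1)/4) = 1583^417 mod 1667.
Repeated squaring: 1583^2≡388, 1583^4≡514, 1583^8≡810, 1583^16≡969, 1583^32≡440, 1583^64≡228, 1583^128≡307, 1583^256≡897 (mod 1667).
1583^417 = 1583^(256+128+32+1) ≡ 688 (mod 1667).
Check: 688² = 473344 ≡ 1583 (mod 1667). The two roots are 688 and 979.

688, 979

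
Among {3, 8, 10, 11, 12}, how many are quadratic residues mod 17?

(3/17) = -1 → non-residue.
(8/17) = +1 → QR.
(10/17) = -1 → non-residue.
(11/17) = -1 → non-residue.
(12/17) = -1 → non-residue.
Total quadratic residues among the 5: 1.

1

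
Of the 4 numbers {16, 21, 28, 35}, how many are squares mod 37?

(16/37) = +1 → QR.
(21/37) = +1 → QR.
(28/37) = +1 → QR.
(35/37) = -1 → non-residue.
Total quadratic residues among the 4: 3.

3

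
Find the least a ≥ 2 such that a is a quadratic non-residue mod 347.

2

(2/347) = −1, so 2 is the smallest positive non-residue mod 347.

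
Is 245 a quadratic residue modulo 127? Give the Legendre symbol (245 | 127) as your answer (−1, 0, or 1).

-1

First reduce: 245 ≡ 118 (mod 127).
Pull out 2: since 127 ≡ 7 (mod 8), (2/127) = +1.
Reciprocity: 59 ≡ 3 and 127 ≡ 3 (mod 4), so (59/127) = −(127/59).
Reduce top mod 59: now compute (9/59).
Reciprocity: 9 ≡ 1 and 59 ≡ 3 (mod 4), so (9/59) = +(59/9).
Reduce top mod 9: now compute (5/9).
Reciprocity: 5 ≡ 1 and 9 ≡ 1 (mod 4), so (5/9) = +(9/5).
Reduce top mod 5: now compute (4/5).
Pull out 2^2: since 5 ≡ 5 (mod 8), (2/5) = -1, so (2/5)^2 = +1.
Reached (1/5) = 1. Collecting the sign flips along the way, the symbol is -1.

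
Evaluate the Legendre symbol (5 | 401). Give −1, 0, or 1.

Reciprocity: 5 ≡ 1 and 401 ≡ 1 (mod 4), so (5/401) = +(401/5).
Reduce top mod 5: now compute (1/5).
Reached (1/5) = 1. Collecting the sign flips along the way, the symbol is +1.

1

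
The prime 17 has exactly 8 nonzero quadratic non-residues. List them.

3 5 6 7 10 11 12 14

Square k = 1,…,8 (k and 17−k give the same square):
1²=1, 2²=4, 3²=9, 4²=16, 5²≡8, 6²≡2, 7²≡15, 8²≡13 (mod 17).
The residues are {1, 2, 4, 8, 9, 13, 15, 16}; the non-residues are the remaining 8 nonzero classes.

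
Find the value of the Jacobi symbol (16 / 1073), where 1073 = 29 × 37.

Pull out 2^4: since 1073 ≡ 1 (mod 8), (2/1073) = +1, so (2/1073)^4 = +1.
Reached (1/1073) = 1. Collecting the sign flips along the way, the symbol is +1.

1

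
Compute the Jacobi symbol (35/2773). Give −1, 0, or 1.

Reciprocity: 35 ≡ 3 and 2773 ≡ 1 (mod 4), so (35/2773) = +(2773/35).
Reduce top mod 35: now compute (8/35).
Pull out 2^3: since 35 ≡ 3 (mod 8), (2/35) = -1, so (2/35)^3 = -1.
Reached (1/35) = 1. Collecting the sign flips along the way, the symbol is -1.

-1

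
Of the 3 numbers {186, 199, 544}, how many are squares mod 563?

1

(186/563) = +1 → QR.
(199/563) = -1 → non-residue.
(544/563) = -1 → non-residue.
Total quadratic residues among the 3: 1.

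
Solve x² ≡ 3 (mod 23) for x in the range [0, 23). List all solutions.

Since 23 ≡ 3 (mod 4), a square root of 3 is 3^((23+1)/4) = 3^6 mod 23.
Repeated squaring: 3^2≡9, 3^4≡12 (mod 23).
3^6 = 3^(4+2) ≡ 16 (mod 23).
Check: 16² = 256 ≡ 3 (mod 23). The two roots are 7 and 16.

7, 16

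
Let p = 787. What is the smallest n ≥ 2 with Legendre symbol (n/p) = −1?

2

(2/787) = −1, so 2 is the smallest positive non-residue mod 787.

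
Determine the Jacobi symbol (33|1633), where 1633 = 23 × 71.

Reciprocity: 33 ≡ 1 and 1633 ≡ 1 (mod 4), so (33/1633) = +(1633/33).
Reduce top mod 33: now compute (16/33).
Pull out 2^4: since 33 ≡ 1 (mod 8), (2/33) = +1, so (2/33)^4 = +1.
Reached (1/33) = 1. Collecting the sign flips along the way, the symbol is +1.

1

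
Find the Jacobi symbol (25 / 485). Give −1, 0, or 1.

Reciprocity: 25 ≡ 1 and 485 ≡ 1 (mod 4), so (25/485) = +(485/25).
Reduce top mod 25: now compute (10/25).
Pull out 2: since 25 ≡ 1 (mod 8), (2/25) = +1.
Reciprocity: 5 ≡ 1 and 25 ≡ 1 (mod 4), so (5/25) = +(25/5).
Reduce top mod 5: now compute (0/5).
Top reduces to 0: gcd > 1, so the symbol is 0.

0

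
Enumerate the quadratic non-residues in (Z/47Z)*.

5, 10, 11, 13, 15, 19, 20, 22, 23, 26, 29, 30, 31, 33, 35, 38, 39, 40, 41, 43, 44, 45, 46

Square k = 1,…,23 (k and 47−k give the same square):
1²=1, 2²=4, 3²=9, 4²=16, 5²=25, 6²=36, 7²≡2, 8²≡17, 9²≡34, 10²≡6, 11²≡27, 12²≡3, 13²≡28, 14²≡8, 15²≡37, 16²≡21, 17²≡7, 18²≡42, 19²≡32, 20²≡24, 21²≡18, 22²≡14, 23²≡12 (mod 47).
The residues are {1, 2, 3, 4, 6, 7, 8, 9, 12, 14, 16, 17, 18, 21, 24, 25, 27, 28, 32, 34, 36, 37, 42}; the non-residues are the remaining 23 nonzero classes.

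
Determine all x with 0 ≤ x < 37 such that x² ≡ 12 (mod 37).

7, 30

37 ≡ 1 (mod 4), so we find a root by search.
Trying successive values, 7² = 49 ≡ 12 (mod 37). The other root is 37 − 7 = 30.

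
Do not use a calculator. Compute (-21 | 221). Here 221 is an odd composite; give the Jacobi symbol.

-1

First reduce: -21 ≡ 200 (mod 221).
Pull out 2^3: since 221 ≡ 5 (mod 8), (2/221) = -1, so (2/221)^3 = -1.
Reciprocity: 25 ≡ 1 and 221 ≡ 1 (mod 4), so (25/221) = +(221/25).
Reduce top mod 25: now compute (21/25).
Reciprocity: 21 ≡ 1 and 25 ≡ 1 (mod 4), so (21/25) = +(25/21).
Reduce top mod 21: now compute (4/21).
Pull out 2^2: since 21 ≡ 5 (mod 8), (2/21) = -1, so (2/21)^2 = +1.
Reached (1/21) = 1. Collecting the sign flips along the way, the symbol is -1.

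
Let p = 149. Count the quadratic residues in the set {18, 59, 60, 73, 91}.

1

(18/149) = -1 → non-residue.
(59/149) = -1 → non-residue.
(60/149) = -1 → non-residue.
(73/149) = +1 → QR.
(91/149) = -1 → non-residue.
Total quadratic residues among the 5: 1.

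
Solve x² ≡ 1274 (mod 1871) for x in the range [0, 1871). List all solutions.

Since 1871 ≡ 3 (mod 4), a square root of 1274 is 1274^((1871+1)/4) = 1274^468 mod 1871.
Repeated squaring: 1274^2≡919, 1274^4≡740, 1274^8≡1268, 1274^16≡635, 1274^32≡960, 1274^64≡1068, 1274^128≡1185, 1274^256≡975 (mod 1871).
1274^468 = 1274^(256+128+64+16+4) ≡ 1665 (mod 1871).
Check: 1665² = 2772225 ≡ 1274 (mod 1871). The two roots are 206 and 1665.

206, 1665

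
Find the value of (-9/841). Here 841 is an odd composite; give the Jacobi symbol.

1

First reduce: -9 ≡ 832 (mod 841).
Pull out 2^6: since 841 ≡ 1 (mod 8), (2/841) = +1, so (2/841)^6 = +1.
Reciprocity: 13 ≡ 1 and 841 ≡ 1 (mod 4), so (13/841) = +(841/13).
Reduce top mod 13: now compute (9/13).
Reciprocity: 9 ≡ 1 and 13 ≡ 1 (mod 4), so (9/13) = +(13/9).
Reduce top mod 9: now compute (4/9).
Pull out 2^2: since 9 ≡ 1 (mod 8), (2/9) = +1, so (2/9)^2 = +1.
Reached (1/9) = 1. Collecting the sign flips along the way, the symbol is +1.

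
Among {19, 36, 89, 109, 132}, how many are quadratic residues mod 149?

(19/149) = +1 → QR.
(36/149) = +1 → QR.
(89/149) = -1 → non-residue.
(109/149) = -1 → non-residue.
(132/149) = +1 → QR.
Total quadratic residues among the 5: 3.

3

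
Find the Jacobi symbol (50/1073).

1

Pull out 2: since 1073 ≡ 1 (mod 8), (2/1073) = +1.
Reciprocity: 25 ≡ 1 and 1073 ≡ 1 (mod 4), so (25/1073) = +(1073/25).
Reduce top mod 25: now compute (23/25).
Reciprocity: 23 ≡ 3 and 25 ≡ 1 (mod 4), so (23/25) = +(25/23).
Reduce top mod 23: now compute (2/23).
Pull out 2: since 23 ≡ 7 (mod 8), (2/23) = +1.
Reached (1/23) = 1. Collecting the sign flips along the way, the symbol is +1.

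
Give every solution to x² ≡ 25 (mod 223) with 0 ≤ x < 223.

5, 218

Since 223 ≡ 3 (mod 4), a square root of 25 is 25^((223+1)/4) = 25^56 mod 223.
Repeated squaring: 25^2≡179, 25^4≡152, 25^8≡135, 25^16≡162, 25^32≡153 (mod 223).
25^56 = 25^(32+16+8) ≡ 218 (mod 223).
Check: 218² = 47524 ≡ 25 (mod 223). The two roots are 5 and 218.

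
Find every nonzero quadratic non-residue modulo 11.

Square k = 1,…,5 (k and 11−k give the same square):
1²=1, 2²=4, 3²=9, 4²≡5, 5²≡3 (mod 11).
The residues are {1, 3, 4, 5, 9}; the non-residues are the remaining 5 nonzero classes.

2 6 7 8 10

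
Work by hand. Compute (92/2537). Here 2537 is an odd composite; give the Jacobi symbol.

-1

Pull out 2^2: since 2537 ≡ 1 (mod 8), (2/2537) = +1, so (2/2537)^2 = +1.
Reciprocity: 23 ≡ 3 and 2537 ≡ 1 (mod 4), so (23/2537) = +(2537/23).
Reduce top mod 23: now compute (7/23).
Reciprocity: 7 ≡ 3 and 23 ≡ 3 (mod 4), so (7/23) = −(23/7).
Reduce top mod 7: now compute (2/7).
Pull out 2: since 7 ≡ 7 (mod 8), (2/7) = +1.
Reached (1/7) = 1. Collecting the sign flips along the way, the symbol is -1.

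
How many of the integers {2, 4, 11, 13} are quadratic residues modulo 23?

(2/23) = +1 → QR.
(4/23) = +1 → QR.
(11/23) = -1 → non-residue.
(13/23) = +1 → QR.
Total quadratic residues among the 4: 3.

3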